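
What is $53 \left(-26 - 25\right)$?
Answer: $-2703$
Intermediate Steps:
$53 \left(-26 - 25\right) = 53 \left(-51\right) = -2703$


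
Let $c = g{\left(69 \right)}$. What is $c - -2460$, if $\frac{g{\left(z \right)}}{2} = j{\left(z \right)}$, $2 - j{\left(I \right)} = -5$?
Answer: $2474$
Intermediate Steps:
$j{\left(I \right)} = 7$ ($j{\left(I \right)} = 2 - -5 = 2 + 5 = 7$)
$g{\left(z \right)} = 14$ ($g{\left(z \right)} = 2 \cdot 7 = 14$)
$c = 14$
$c - -2460 = 14 - -2460 = 14 + 2460 = 2474$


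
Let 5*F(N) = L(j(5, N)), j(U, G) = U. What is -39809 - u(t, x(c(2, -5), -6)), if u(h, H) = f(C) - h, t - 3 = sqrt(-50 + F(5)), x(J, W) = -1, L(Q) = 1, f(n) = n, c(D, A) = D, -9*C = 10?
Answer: -358244/9 + I*sqrt(1245)/5 ≈ -39805.0 + 7.0569*I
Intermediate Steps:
C = -10/9 (C = -1/9*10 = -10/9 ≈ -1.1111)
F(N) = 1/5 (F(N) = (1/5)*1 = 1/5)
t = 3 + I*sqrt(1245)/5 (t = 3 + sqrt(-50 + 1/5) = 3 + sqrt(-249/5) = 3 + I*sqrt(1245)/5 ≈ 3.0 + 7.0569*I)
u(h, H) = -10/9 - h
-39809 - u(t, x(c(2, -5), -6)) = -39809 - (-10/9 - (3 + I*sqrt(1245)/5)) = -39809 - (-10/9 + (-3 - I*sqrt(1245)/5)) = -39809 - (-37/9 - I*sqrt(1245)/5) = -39809 + (37/9 + I*sqrt(1245)/5) = -358244/9 + I*sqrt(1245)/5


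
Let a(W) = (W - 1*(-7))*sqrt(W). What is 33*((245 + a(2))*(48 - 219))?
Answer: -1382535 - 50787*sqrt(2) ≈ -1.4544e+6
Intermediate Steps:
a(W) = sqrt(W)*(7 + W) (a(W) = (W + 7)*sqrt(W) = (7 + W)*sqrt(W) = sqrt(W)*(7 + W))
33*((245 + a(2))*(48 - 219)) = 33*((245 + sqrt(2)*(7 + 2))*(48 - 219)) = 33*((245 + sqrt(2)*9)*(-171)) = 33*((245 + 9*sqrt(2))*(-171)) = 33*(-41895 - 1539*sqrt(2)) = -1382535 - 50787*sqrt(2)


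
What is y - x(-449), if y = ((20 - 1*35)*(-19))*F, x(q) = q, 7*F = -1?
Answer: 2858/7 ≈ 408.29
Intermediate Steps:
F = -⅐ (F = (⅐)*(-1) = -⅐ ≈ -0.14286)
y = -285/7 (y = ((20 - 1*35)*(-19))*(-⅐) = ((20 - 35)*(-19))*(-⅐) = -15*(-19)*(-⅐) = 285*(-⅐) = -285/7 ≈ -40.714)
y - x(-449) = -285/7 - 1*(-449) = -285/7 + 449 = 2858/7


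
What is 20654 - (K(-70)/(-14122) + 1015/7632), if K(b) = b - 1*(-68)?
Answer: 1113027632461/53889552 ≈ 20654.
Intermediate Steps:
K(b) = 68 + b (K(b) = b + 68 = 68 + b)
20654 - (K(-70)/(-14122) + 1015/7632) = 20654 - ((68 - 70)/(-14122) + 1015/7632) = 20654 - (-2*(-1/14122) + 1015*(1/7632)) = 20654 - (1/7061 + 1015/7632) = 20654 - 1*7174547/53889552 = 20654 - 7174547/53889552 = 1113027632461/53889552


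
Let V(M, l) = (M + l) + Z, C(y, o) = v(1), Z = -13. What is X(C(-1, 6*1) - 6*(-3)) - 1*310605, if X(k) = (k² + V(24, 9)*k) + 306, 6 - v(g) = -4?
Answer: -308955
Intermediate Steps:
v(g) = 10 (v(g) = 6 - 1*(-4) = 6 + 4 = 10)
C(y, o) = 10
V(M, l) = -13 + M + l (V(M, l) = (M + l) - 13 = -13 + M + l)
X(k) = 306 + k² + 20*k (X(k) = (k² + (-13 + 24 + 9)*k) + 306 = (k² + 20*k) + 306 = 306 + k² + 20*k)
X(C(-1, 6*1) - 6*(-3)) - 1*310605 = (306 + (10 - 6*(-3))² + 20*(10 - 6*(-3))) - 1*310605 = (306 + (10 + 18)² + 20*(10 + 18)) - 310605 = (306 + 28² + 20*28) - 310605 = (306 + 784 + 560) - 310605 = 1650 - 310605 = -308955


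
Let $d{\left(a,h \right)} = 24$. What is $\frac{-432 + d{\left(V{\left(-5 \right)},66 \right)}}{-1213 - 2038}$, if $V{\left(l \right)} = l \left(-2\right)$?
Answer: $\frac{408}{3251} \approx 0.1255$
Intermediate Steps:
$V{\left(l \right)} = - 2 l$
$\frac{-432 + d{\left(V{\left(-5 \right)},66 \right)}}{-1213 - 2038} = \frac{-432 + 24}{-1213 - 2038} = - \frac{408}{-3251} = \left(-408\right) \left(- \frac{1}{3251}\right) = \frac{408}{3251}$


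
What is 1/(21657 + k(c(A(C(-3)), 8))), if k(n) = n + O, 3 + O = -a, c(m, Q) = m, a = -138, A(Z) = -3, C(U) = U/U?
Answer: 1/21789 ≈ 4.5895e-5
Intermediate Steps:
C(U) = 1
O = 135 (O = -3 - 1*(-138) = -3 + 138 = 135)
k(n) = 135 + n (k(n) = n + 135 = 135 + n)
1/(21657 + k(c(A(C(-3)), 8))) = 1/(21657 + (135 - 3)) = 1/(21657 + 132) = 1/21789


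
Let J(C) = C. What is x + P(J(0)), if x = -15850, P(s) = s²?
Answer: -15850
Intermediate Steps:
x + P(J(0)) = -15850 + 0² = -15850 + 0 = -15850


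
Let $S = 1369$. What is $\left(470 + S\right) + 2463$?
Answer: $4302$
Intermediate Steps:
$\left(470 + S\right) + 2463 = \left(470 + 1369\right) + 2463 = 1839 + 2463 = 4302$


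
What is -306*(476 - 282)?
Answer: -59364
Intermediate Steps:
-306*(476 - 282) = -306*194 = -59364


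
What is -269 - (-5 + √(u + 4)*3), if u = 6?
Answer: -264 - 3*√10 ≈ -273.49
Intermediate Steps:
-269 - (-5 + √(u + 4)*3) = -269 - (-5 + √(6 + 4)*3) = -269 - (-5 + √10*3) = -269 - (-5 + 3*√10) = -269 + (5 - 3*√10) = -264 - 3*√10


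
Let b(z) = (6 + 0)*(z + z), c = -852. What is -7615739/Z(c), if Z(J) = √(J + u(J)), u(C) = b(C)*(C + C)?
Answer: -7615739*√4355211/8710422 ≈ -1824.6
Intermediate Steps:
b(z) = 12*z (b(z) = 6*(2*z) = 12*z)
u(C) = 24*C² (u(C) = (12*C)*(C + C) = (12*C)*(2*C) = 24*C²)
Z(J) = √(J + 24*J²)
-7615739/Z(c) = -7615739*√4355211/8710422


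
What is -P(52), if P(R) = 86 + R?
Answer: -138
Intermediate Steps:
-P(52) = -(86 + 52) = -1*138 = -138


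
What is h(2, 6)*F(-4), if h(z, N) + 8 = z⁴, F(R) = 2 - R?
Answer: 48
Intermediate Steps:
h(z, N) = -8 + z⁴
h(2, 6)*F(-4) = (-8 + 2⁴)*(2 - 1*(-4)) = (-8 + 16)*(2 + 4) = 8*6 = 48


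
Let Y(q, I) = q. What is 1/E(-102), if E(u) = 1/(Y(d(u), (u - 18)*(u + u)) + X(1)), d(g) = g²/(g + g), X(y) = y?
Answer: -50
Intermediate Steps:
d(g) = g/2 (d(g) = g²/((2*g)) = (1/(2*g))*g² = g/2)
E(u) = 1/(1 + u/2) (E(u) = 1/(u/2 + 1) = 1/(1 + u/2))
1/E(-102) = 1/(2/(2 - 102)) = 1/(2/(-100)) = 1/(2*(-1/100)) = 1/(-1/50) = -50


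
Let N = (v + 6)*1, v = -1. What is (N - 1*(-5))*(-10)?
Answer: -100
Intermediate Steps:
N = 5 (N = (-1 + 6)*1 = 5*1 = 5)
(N - 1*(-5))*(-10) = (5 - 1*(-5))*(-10) = (5 + 5)*(-10) = 10*(-10) = -100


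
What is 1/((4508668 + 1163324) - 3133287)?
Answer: 1/2538705 ≈ 3.9390e-7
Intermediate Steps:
1/((4508668 + 1163324) - 3133287) = 1/(5671992 - 3133287) = 1/2538705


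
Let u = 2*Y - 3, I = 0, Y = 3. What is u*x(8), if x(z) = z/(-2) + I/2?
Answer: -12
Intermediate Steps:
u = 3 (u = 2*3 - 3 = 6 - 3 = 3)
x(z) = -z/2 (x(z) = z/(-2) + 0/2 = z*(-½) + 0*(½) = -z/2 + 0 = -z/2)
u*x(8) = 3*(-½*8) = 3*(-4) = -12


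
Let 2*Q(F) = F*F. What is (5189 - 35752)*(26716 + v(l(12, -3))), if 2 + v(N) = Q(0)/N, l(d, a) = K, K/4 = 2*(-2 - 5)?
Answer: -816459982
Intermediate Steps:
Q(F) = F²/2 (Q(F) = (F*F)/2 = F²/2)
K = -56 (K = 4*(2*(-2 - 5)) = 4*(2*(-7)) = 4*(-14) = -56)
l(d, a) = -56
v(N) = -2 (v(N) = -2 + ((½)*0²)/N = -2 + ((½)*0)/N = -2 + 0/N = -2 + 0 = -2)
(5189 - 35752)*(26716 + v(l(12, -3))) = (5189 - 35752)*(26716 - 2) = -30563*26714 = -816459982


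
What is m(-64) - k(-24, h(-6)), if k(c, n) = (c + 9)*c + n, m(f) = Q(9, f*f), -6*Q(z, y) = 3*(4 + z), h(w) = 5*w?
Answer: -673/2 ≈ -336.50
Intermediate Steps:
Q(z, y) = -2 - z/2 (Q(z, y) = -(4 + z)/2 = -(12 + 3*z)/6 = -2 - z/2)
m(f) = -13/2 (m(f) = -2 - 1/2*9 = -2 - 9/2 = -13/2)
k(c, n) = n + c*(9 + c) (k(c, n) = (9 + c)*c + n = c*(9 + c) + n = n + c*(9 + c))
m(-64) - k(-24, h(-6)) = -13/2 - (5*(-6) + (-24)**2 + 9*(-24)) = -13/2 - (-30 + 576 - 216) = -13/2 - 1*330 = -13/2 - 330 = -673/2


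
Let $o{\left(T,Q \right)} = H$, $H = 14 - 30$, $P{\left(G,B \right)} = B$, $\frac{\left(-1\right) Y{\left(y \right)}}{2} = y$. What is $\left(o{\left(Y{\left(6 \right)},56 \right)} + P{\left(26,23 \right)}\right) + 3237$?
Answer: $3244$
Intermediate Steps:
$Y{\left(y \right)} = - 2 y$
$H = -16$ ($H = 14 - 30 = -16$)
$o{\left(T,Q \right)} = -16$
$\left(o{\left(Y{\left(6 \right)},56 \right)} + P{\left(26,23 \right)}\right) + 3237 = \left(-16 + 23\right) + 3237 = 7 + 3237 = 3244$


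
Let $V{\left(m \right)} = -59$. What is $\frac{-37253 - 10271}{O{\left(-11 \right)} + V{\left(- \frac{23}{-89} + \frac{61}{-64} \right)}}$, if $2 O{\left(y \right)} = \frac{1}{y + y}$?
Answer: $\frac{2091056}{2597} \approx 805.18$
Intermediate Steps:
$O{\left(y \right)} = \frac{1}{4 y}$ ($O{\left(y \right)} = \frac{1}{2 \left(y + y\right)} = \frac{1}{2 \cdot 2 y} = \frac{\frac{1}{2} \frac{1}{y}}{2} = \frac{1}{4 y}$)
$\frac{-37253 - 10271}{O{\left(-11 \right)} + V{\left(- \frac{23}{-89} + \frac{61}{-64} \right)}} = \frac{-37253 - 10271}{\frac{1}{4 \left(-11\right)} - 59} = - \frac{47524}{\frac{1}{4} \left(- \frac{1}{11}\right) - 59} = - \frac{47524}{- \frac{1}{44} - 59} = - \frac{47524}{- \frac{2597}{44}} = \left(-47524\right) \left(- \frac{44}{2597}\right) = \frac{2091056}{2597}$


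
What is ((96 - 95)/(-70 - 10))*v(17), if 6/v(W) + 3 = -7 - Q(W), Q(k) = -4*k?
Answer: -3/2320 ≈ -0.0012931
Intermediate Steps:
v(W) = 6/(-10 + 4*W) (v(W) = 6/(-3 + (-7 - (-4)*W)) = 6/(-3 + (-7 + 4*W)) = 6/(-10 + 4*W))
((96 - 95)/(-70 - 10))*v(17) = ((96 - 95)/(-70 - 10))*(3/(-5 + 2*17)) = (1/(-80))*(3/(-5 + 34)) = (1*(-1/80))*(3/29) = -3/(80*29) = -1/80*3/29 = -3/2320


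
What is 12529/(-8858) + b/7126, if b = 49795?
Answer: 87950614/15780527 ≈ 5.5734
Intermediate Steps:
12529/(-8858) + b/7126 = 12529/(-8858) + 49795/7126 = 12529*(-1/8858) + 49795*(1/7126) = -12529/8858 + 49795/7126 = 87950614/15780527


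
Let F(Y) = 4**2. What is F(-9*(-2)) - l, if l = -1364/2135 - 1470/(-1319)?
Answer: 43717706/2816065 ≈ 15.524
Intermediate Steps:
l = 1339334/2816065 (l = -1364*1/2135 - 1470*(-1/1319) = -1364/2135 + 1470/1319 = 1339334/2816065 ≈ 0.47561)
F(Y) = 16
F(-9*(-2)) - l = 16 - 1*1339334/2816065 = 16 - 1339334/2816065 = 43717706/2816065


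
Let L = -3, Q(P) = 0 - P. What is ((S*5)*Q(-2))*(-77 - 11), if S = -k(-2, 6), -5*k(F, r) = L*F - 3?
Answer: -528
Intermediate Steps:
Q(P) = -P
k(F, r) = ⅗ + 3*F/5 (k(F, r) = -(-3*F - 3)/5 = -(-3 - 3*F)/5 = ⅗ + 3*F/5)
S = ⅗ (S = -(⅗ + (⅗)*(-2)) = -(⅗ - 6/5) = -1*(-⅗) = ⅗ ≈ 0.60000)
((S*5)*Q(-2))*(-77 - 11) = (((⅗)*5)*(-1*(-2)))*(-77 - 11) = (3*2)*(-88) = 6*(-88) = -528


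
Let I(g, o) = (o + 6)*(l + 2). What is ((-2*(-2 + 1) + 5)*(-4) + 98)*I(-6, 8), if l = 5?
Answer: 6860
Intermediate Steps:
I(g, o) = 42 + 7*o (I(g, o) = (o + 6)*(5 + 2) = (6 + o)*7 = 42 + 7*o)
((-2*(-2 + 1) + 5)*(-4) + 98)*I(-6, 8) = ((-2*(-2 + 1) + 5)*(-4) + 98)*(42 + 7*8) = ((-2*(-1) + 5)*(-4) + 98)*(42 + 56) = ((2 + 5)*(-4) + 98)*98 = (7*(-4) + 98)*98 = (-28 + 98)*98 = 70*98 = 6860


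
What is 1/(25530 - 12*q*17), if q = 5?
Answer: 1/24510 ≈ 4.0800e-5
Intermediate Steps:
1/(25530 - 12*q*17) = 1/(25530 - 12*5*17) = 1/(25530 - 60*17) = 1/(25530 - 1020) = 1/24510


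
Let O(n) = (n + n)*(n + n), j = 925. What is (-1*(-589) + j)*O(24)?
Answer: 3488256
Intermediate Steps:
O(n) = 4*n² (O(n) = (2*n)*(2*n) = 4*n²)
(-1*(-589) + j)*O(24) = (-1*(-589) + 925)*(4*24²) = (589 + 925)*(4*576) = 1514*2304 = 3488256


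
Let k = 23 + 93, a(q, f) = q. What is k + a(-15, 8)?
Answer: 101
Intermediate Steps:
k = 116
k + a(-15, 8) = 116 - 15 = 101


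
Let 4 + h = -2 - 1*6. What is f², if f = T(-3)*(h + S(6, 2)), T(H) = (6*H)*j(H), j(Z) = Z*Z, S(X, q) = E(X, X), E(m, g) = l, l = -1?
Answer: 4435236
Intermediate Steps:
E(m, g) = -1
S(X, q) = -1
j(Z) = Z²
h = -12 (h = -4 + (-2 - 1*6) = -4 + (-2 - 6) = -4 - 8 = -12)
T(H) = 6*H³ (T(H) = (6*H)*H² = 6*H³)
f = 2106 (f = (6*(-3)³)*(-12 - 1) = (6*(-27))*(-13) = -162*(-13) = 2106)
f² = 2106² = 4435236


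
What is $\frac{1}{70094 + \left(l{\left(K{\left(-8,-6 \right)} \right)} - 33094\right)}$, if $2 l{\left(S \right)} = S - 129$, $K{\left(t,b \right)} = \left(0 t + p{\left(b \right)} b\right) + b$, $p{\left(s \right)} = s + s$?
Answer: $\frac{2}{73937} \approx 2.705 \cdot 10^{-5}$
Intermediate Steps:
$p{\left(s \right)} = 2 s$
$K{\left(t,b \right)} = b + 2 b^{2}$ ($K{\left(t,b \right)} = \left(0 t + 2 b b\right) + b = \left(0 + 2 b^{2}\right) + b = 2 b^{2} + b = b + 2 b^{2}$)
$l{\left(S \right)} = - \frac{129}{2} + \frac{S}{2}$ ($l{\left(S \right)} = \frac{S - 129}{2} = \frac{-129 + S}{2} = - \frac{129}{2} + \frac{S}{2}$)
$\frac{1}{70094 + \left(l{\left(K{\left(-8,-6 \right)} \right)} - 33094\right)} = \frac{1}{70094 - \left(\frac{66317}{2} - - 3 \left(1 + 2 \left(-6\right)\right)\right)} = \frac{1}{70094 - \left(\frac{66317}{2} - - 3 \left(1 - 12\right)\right)} = \frac{1}{70094 - \left(\frac{66317}{2} - \left(-3\right) \left(-11\right)\right)} = \frac{1}{70094 + \left(\left(- \frac{129}{2} + \frac{1}{2} \cdot 66\right) - 33094\right)} = \frac{1}{70094 + \left(\left(- \frac{129}{2} + 33\right) - 33094\right)} = \frac{1}{70094 - \frac{66251}{2}} = \frac{1}{\frac{73937}{2}} = \frac{2}{73937}$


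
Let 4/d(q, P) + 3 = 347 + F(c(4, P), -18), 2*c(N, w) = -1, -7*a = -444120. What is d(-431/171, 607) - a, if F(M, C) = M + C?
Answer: -41303152/651 ≈ -63446.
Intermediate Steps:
a = 444120/7 (a = -⅐*(-444120) = 444120/7 ≈ 63446.)
c(N, w) = -½ (c(N, w) = (½)*(-1) = -½)
F(M, C) = C + M
d(q, P) = 8/651 (d(q, P) = 4/(-3 + (347 + (-18 - ½))) = 4/(-3 + (347 - 37/2)) = 4/(-3 + 657/2) = 4/(651/2) = 4*(2/651) = 8/651)
d(-431/171, 607) - a = 8/651 - 1*444120/7 = 8/651 - 444120/7 = -41303152/651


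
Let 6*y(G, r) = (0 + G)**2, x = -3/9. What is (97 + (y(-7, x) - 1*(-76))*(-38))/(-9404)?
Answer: 2326/7053 ≈ 0.32979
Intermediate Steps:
x = -1/3 (x = -3*1/9 = -1/3 ≈ -0.33333)
y(G, r) = G**2/6 (y(G, r) = (0 + G)**2/6 = G**2/6)
(97 + (y(-7, x) - 1*(-76))*(-38))/(-9404) = (97 + ((1/6)*(-7)**2 - 1*(-76))*(-38))/(-9404) = (97 + ((1/6)*49 + 76)*(-38))*(-1/9404) = (97 + (49/6 + 76)*(-38))*(-1/9404) = (97 + (505/6)*(-38))*(-1/9404) = (97 - 9595/3)*(-1/9404) = -9304/3*(-1/9404) = 2326/7053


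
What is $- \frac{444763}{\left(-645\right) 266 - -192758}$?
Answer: $- \frac{444763}{21188} \approx -20.991$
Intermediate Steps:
$- \frac{444763}{\left(-645\right) 266 - -192758} = - \frac{444763}{-171570 + 192758} = - \frac{444763}{21188}$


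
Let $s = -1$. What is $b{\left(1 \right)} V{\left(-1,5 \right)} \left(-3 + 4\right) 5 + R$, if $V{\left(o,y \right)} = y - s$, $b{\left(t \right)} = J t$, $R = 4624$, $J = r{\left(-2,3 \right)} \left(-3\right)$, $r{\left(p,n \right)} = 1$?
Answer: $4534$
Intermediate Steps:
$J = -3$ ($J = 1 \left(-3\right) = -3$)
$b{\left(t \right)} = - 3 t$
$V{\left(o,y \right)} = 1 + y$ ($V{\left(o,y \right)} = y - -1 = y + 1 = 1 + y$)
$b{\left(1 \right)} V{\left(-1,5 \right)} \left(-3 + 4\right) 5 + R = \left(-3\right) 1 \left(1 + 5\right) \left(-3 + 4\right) 5 + 4624 = \left(-3\right) 6 \cdot 1 \cdot 5 + 4624 = \left(-18\right) 5 + 4624 = -90 + 4624 = 4534$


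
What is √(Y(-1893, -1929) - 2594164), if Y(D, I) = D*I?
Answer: 13*√6257 ≈ 1028.3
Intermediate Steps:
√(Y(-1893, -1929) - 2594164) = √(-1893*(-1929) - 2594164) = √(3651597 - 2594164) = √1057433 = 13*√6257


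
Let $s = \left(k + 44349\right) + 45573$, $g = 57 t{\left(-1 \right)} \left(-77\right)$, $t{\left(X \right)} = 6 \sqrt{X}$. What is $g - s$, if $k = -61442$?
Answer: $-28480 - 26334 i \approx -28480.0 - 26334.0 i$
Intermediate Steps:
$g = - 26334 i$ ($g = 57 \cdot 6 \sqrt{-1} \left(-77\right) = 57 \cdot 6 i \left(-77\right) = 342 i \left(-77\right) = - 26334 i \approx - 26334.0 i$)
$s = 28480$ ($s = \left(-61442 + 44349\right) + 45573 = -17093 + 45573 = 28480$)
$g - s = - 26334 i - 28480 = -28480 - 26334 i$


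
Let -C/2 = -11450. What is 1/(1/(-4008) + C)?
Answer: 4008/91783199 ≈ 4.3668e-5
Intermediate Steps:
C = 22900 (C = -2*(-11450) = 22900)
1/(1/(-4008) + C) = 1/(1/(-4008) + 22900) = 1/(-1/4008 + 22900) = 1/(91783199/4008) = 4008/91783199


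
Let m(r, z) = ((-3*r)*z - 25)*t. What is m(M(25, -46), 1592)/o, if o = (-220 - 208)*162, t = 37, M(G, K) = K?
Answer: -75961/648 ≈ -117.22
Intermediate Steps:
o = -69336 (o = -428*162 = -69336)
m(r, z) = -925 - 111*r*z (m(r, z) = ((-3*r)*z - 25)*37 = (-3*r*z - 25)*37 = (-25 - 3*r*z)*37 = -925 - 111*r*z)
m(M(25, -46), 1592)/o = (-925 - 111*(-46)*1592)/(-69336) = (-925 + 8128752)*(-1/69336) = 8127827*(-1/69336) = -75961/648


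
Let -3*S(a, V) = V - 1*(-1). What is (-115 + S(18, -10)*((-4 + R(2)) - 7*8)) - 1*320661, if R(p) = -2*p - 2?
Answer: -320974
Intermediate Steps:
R(p) = -2 - 2*p
S(a, V) = -1/3 - V/3 (S(a, V) = -(V - 1*(-1))/3 = -(V + 1)/3 = -(1 + V)/3 = -1/3 - V/3)
(-115 + S(18, -10)*((-4 + R(2)) - 7*8)) - 1*320661 = (-115 + (-1/3 - 1/3*(-10))*((-4 + (-2 - 2*2)) - 7*8)) - 1*320661 = (-115 + (-1/3 + 10/3)*((-4 + (-2 - 4)) - 56)) - 320661 = (-115 + 3*((-4 - 6) - 56)) - 320661 = (-115 + 3*(-10 - 56)) - 320661 = (-115 + 3*(-66)) - 320661 = (-115 - 198) - 320661 = -313 - 320661 = -320974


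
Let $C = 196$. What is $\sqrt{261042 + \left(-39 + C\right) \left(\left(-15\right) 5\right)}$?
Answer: $\sqrt{249267} \approx 499.27$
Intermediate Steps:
$\sqrt{261042 + \left(-39 + C\right) \left(\left(-15\right) 5\right)} = \sqrt{261042 + \left(-39 + 196\right) \left(\left(-15\right) 5\right)} = \sqrt{261042 + 157 \left(-75\right)} = \sqrt{261042 - 11775} = \sqrt{249267}$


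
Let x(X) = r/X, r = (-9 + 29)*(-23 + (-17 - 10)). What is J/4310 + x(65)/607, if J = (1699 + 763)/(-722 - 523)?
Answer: -546308821/21171355725 ≈ -0.025804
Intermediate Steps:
r = -1000 (r = 20*(-23 - 27) = 20*(-50) = -1000)
x(X) = -1000/X
J = -2462/1245 (J = 2462/(-1245) = 2462*(-1/1245) = -2462/1245 ≈ -1.9775)
J/4310 + x(65)/607 = -2462/1245/4310 - 1000/65/607 = -2462/1245*1/4310 - 1000*1/65*(1/607) = -1231/2682975 - 200/13*1/607 = -1231/2682975 - 200/7891 = -546308821/21171355725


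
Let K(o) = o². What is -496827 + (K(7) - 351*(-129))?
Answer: -451499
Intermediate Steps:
-496827 + (K(7) - 351*(-129)) = -496827 + (7² - 351*(-129)) = -496827 + (49 + 45279) = -496827 + 45328 = -451499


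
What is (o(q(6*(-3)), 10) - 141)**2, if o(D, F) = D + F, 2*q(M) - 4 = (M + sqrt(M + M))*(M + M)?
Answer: 26361 - 42120*I ≈ 26361.0 - 42120.0*I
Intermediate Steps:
q(M) = 2 + M*(M + sqrt(2)*sqrt(M)) (q(M) = 2 + ((M + sqrt(M + M))*(M + M))/2 = 2 + ((M + sqrt(2*M))*(2*M))/2 = 2 + ((M + sqrt(2)*sqrt(M))*(2*M))/2 = 2 + (2*M*(M + sqrt(2)*sqrt(M)))/2 = 2 + M*(M + sqrt(2)*sqrt(M)))
(o(q(6*(-3)), 10) - 141)**2 = (((2 + (6*(-3))**2 + sqrt(2)*(6*(-3))**(3/2)) + 10) - 141)**2 = (((2 + (-18)**2 + sqrt(2)*(-18)**(3/2)) + 10) - 141)**2 = (((2 + 324 + sqrt(2)*(-54*I*sqrt(2))) + 10) - 141)**2 = (((2 + 324 - 108*I) + 10) - 141)**2 = (((326 - 108*I) + 10) - 141)**2 = ((336 - 108*I) - 141)**2 = (195 - 108*I)**2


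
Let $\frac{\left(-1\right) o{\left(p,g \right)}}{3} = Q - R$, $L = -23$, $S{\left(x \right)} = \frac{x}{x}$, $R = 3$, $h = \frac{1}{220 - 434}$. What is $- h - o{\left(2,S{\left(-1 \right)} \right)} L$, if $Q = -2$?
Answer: $\frac{73831}{214} \approx 345.0$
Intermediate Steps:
$h = - \frac{1}{214}$ ($h = \frac{1}{-214} = - \frac{1}{214} \approx -0.0046729$)
$S{\left(x \right)} = 1$
$o{\left(p,g \right)} = 15$ ($o{\left(p,g \right)} = - 3 \left(-2 - 3\right) = \left(-3\right) \left(-5\right) = 15$)
$- h - o{\left(2,S{\left(-1 \right)} \right)} L = \left(-1\right) \left(- \frac{1}{214}\right) - 15 \left(-23\right) = \frac{1}{214} - -345 = \frac{1}{214} + 345 = \frac{73831}{214}$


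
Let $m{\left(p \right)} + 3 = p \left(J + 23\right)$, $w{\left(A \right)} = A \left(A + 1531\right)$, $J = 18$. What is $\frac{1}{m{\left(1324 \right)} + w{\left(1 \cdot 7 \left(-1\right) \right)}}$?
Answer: $\frac{1}{43613} \approx 2.2929 \cdot 10^{-5}$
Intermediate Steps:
$w{\left(A \right)} = A \left(1531 + A\right)$
$m{\left(p \right)} = -3 + 41 p$ ($m{\left(p \right)} = -3 + p \left(18 + 23\right) = -3 + p 41 = -3 + 41 p$)
$\frac{1}{m{\left(1324 \right)} + w{\left(1 \cdot 7 \left(-1\right) \right)}} = \frac{1}{\left(-3 + 41 \cdot 1324\right) + 1 \cdot 7 \left(-1\right) \left(1531 + 1 \cdot 7 \left(-1\right)\right)} = \frac{1}{\left(-3 + 54284\right) + 7 \left(-1\right) \left(1531 + 7 \left(-1\right)\right)} = \frac{1}{54281 - 7 \left(1531 - 7\right)} = \frac{1}{54281 - 10668} = \frac{1}{43613}$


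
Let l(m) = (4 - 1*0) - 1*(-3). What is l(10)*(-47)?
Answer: -329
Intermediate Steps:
l(m) = 7 (l(m) = (4 + 0) + 3 = 4 + 3 = 7)
l(10)*(-47) = 7*(-47) = -329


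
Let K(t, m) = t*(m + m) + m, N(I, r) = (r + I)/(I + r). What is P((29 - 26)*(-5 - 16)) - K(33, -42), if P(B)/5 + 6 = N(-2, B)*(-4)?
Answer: 2764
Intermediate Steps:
N(I, r) = 1 (N(I, r) = (I + r)/(I + r) = 1)
P(B) = -50 (P(B) = -30 + 5*(1*(-4)) = -30 + 5*(-4) = -30 - 20 = -50)
K(t, m) = m + 2*m*t (K(t, m) = t*(2*m) + m = 2*m*t + m = m + 2*m*t)
P((29 - 26)*(-5 - 16)) - K(33, -42) = -50 - (-42)*(1 + 2*33) = -50 - (-42)*(1 + 66) = -50 - (-42)*67 = -50 - 1*(-2814) = -50 + 2814 = 2764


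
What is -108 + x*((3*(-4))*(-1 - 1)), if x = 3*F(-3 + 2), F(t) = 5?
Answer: 252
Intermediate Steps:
x = 15 (x = 3*5 = 15)
-108 + x*((3*(-4))*(-1 - 1)) = -108 + 15*((3*(-4))*(-1 - 1)) = -108 + 15*(-12*(-2)) = -108 + 15*24 = -108 + 360 = 252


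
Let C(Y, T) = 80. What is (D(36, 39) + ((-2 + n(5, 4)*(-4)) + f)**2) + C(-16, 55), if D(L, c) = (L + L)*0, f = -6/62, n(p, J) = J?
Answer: 391601/961 ≈ 407.49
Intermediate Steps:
f = -3/31 (f = -6*1/62 = -3/31 ≈ -0.096774)
D(L, c) = 0 (D(L, c) = (2*L)*0 = 0)
(D(36, 39) + ((-2 + n(5, 4)*(-4)) + f)**2) + C(-16, 55) = (0 + ((-2 + 4*(-4)) - 3/31)**2) + 80 = (0 + ((-2 - 16) - 3/31)**2) + 80 = (0 + (-18 - 3/31)**2) + 80 = (0 + (-561/31)**2) + 80 = (0 + 314721/961) + 80 = 314721/961 + 80 = 391601/961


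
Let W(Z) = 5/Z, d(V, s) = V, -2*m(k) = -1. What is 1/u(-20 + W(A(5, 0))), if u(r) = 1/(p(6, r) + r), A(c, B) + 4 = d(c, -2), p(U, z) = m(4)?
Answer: -29/2 ≈ -14.500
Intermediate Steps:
m(k) = ½ (m(k) = -½*(-1) = ½)
p(U, z) = ½
A(c, B) = -4 + c
u(r) = 1/(½ + r)
1/u(-20 + W(A(5, 0))) = 1/(2/(1 + 2*(-20 + 5/(-4 + 5)))) = 1/(2/(1 + 2*(-20 + 5/1))) = 1/(2/(1 + 2*(-20 + 5*1))) = 1/(2/(1 + 2*(-20 + 5))) = 1/(2/(1 + 2*(-15))) = 1/(2/(1 - 30)) = 1/(2/(-29)) = 1/(2*(-1/29)) = 1/(-2/29) = -29/2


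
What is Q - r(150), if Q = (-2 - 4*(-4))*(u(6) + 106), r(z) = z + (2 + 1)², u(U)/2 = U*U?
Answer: 2333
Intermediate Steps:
u(U) = 2*U² (u(U) = 2*(U*U) = 2*U²)
r(z) = 9 + z (r(z) = z + 3² = z + 9 = 9 + z)
Q = 2492 (Q = (-2 - 4*(-4))*(2*6² + 106) = (-2 + 16)*(2*36 + 106) = 14*(72 + 106) = 14*178 = 2492)
Q - r(150) = 2492 - (9 + 150) = 2492 - 1*159 = 2492 - 159 = 2333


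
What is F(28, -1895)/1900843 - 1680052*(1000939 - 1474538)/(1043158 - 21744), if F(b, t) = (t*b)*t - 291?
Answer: 756274125871138045/970773826001 ≈ 7.7904e+5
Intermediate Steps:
F(b, t) = -291 + b*t² (F(b, t) = (b*t)*t - 291 = b*t² - 291 = -291 + b*t²)
F(28, -1895)/1900843 - 1680052*(1000939 - 1474538)/(1043158 - 21744) = (-291 + 28*(-1895)²)/1900843 - 1680052*(1000939 - 1474538)/(1043158 - 21744) = (-291 + 28*3591025)*(1/1900843) - 1680052/(1021414/(-473599)) = (-291 + 100548700)*(1/1900843) - 1680052/(1021414*(-1/473599)) = 100548409*(1/1900843) - 1680052/(-1021414/473599) = 100548409/1900843 - 1680052*(-473599/1021414) = 100548409/1900843 + 397835473574/510707 = 756274125871138045/970773826001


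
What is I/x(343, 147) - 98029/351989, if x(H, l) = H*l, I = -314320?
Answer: -115579902689/17747637369 ≈ -6.5124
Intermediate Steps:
I/x(343, 147) - 98029/351989 = -314320/(343*147) - 98029/351989 = -314320/50421 - 98029*1/351989 = -314320*1/50421 - 98029/351989 = -314320/50421 - 98029/351989 = -115579902689/17747637369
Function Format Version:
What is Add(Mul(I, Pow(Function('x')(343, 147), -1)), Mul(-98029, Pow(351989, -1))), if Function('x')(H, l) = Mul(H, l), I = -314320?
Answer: Rational(-115579902689, 17747637369) ≈ -6.5124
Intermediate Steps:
Add(Mul(I, Pow(Function('x')(343, 147), -1)), Mul(-98029, Pow(351989, -1))) = Add(Mul(-314320, Pow(Mul(343, 147), -1)), Mul(-98029, Pow(351989, -1))) = Add(Mul(-314320, Pow(50421, -1)), Mul(-98029, Rational(1, 351989))) = Add(Mul(-314320, Rational(1, 50421)), Rational(-98029, 351989)) = Add(Rational(-314320, 50421), Rational(-98029, 351989)) = Rational(-115579902689, 17747637369)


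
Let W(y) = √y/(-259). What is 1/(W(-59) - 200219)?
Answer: -13430890739/2689119512871900 + 259*I*√59/2689119512871900 ≈ -4.9945e-6 + 7.398e-13*I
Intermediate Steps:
W(y) = -√y/259
1/(W(-59) - 200219) = 1/(-I*√59/259 - 200219) = 1/(-200219 - I*√59/259)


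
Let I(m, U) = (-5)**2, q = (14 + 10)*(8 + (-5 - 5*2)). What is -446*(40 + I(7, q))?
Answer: -28990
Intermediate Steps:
q = -168 (q = 24*(8 + (-5 - 10)) = 24*(8 - 15) = 24*(-7) = -168)
I(m, U) = 25
-446*(40 + I(7, q)) = -446*(40 + 25) = -446*65 = -28990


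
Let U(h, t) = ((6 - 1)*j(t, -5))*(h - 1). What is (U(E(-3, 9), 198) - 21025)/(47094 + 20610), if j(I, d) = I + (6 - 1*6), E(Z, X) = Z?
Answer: -24985/67704 ≈ -0.36903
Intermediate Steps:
j(I, d) = I (j(I, d) = I + (6 - 6) = I + 0 = I)
U(h, t) = 5*t*(-1 + h) (U(h, t) = ((6 - 1)*t)*(h - 1) = (5*t)*(-1 + h) = 5*t*(-1 + h))
(U(E(-3, 9), 198) - 21025)/(47094 + 20610) = (5*198*(-1 - 3) - 21025)/(47094 + 20610) = (5*198*(-4) - 21025)/67704 = (-3960 - 21025)*(1/67704) = -24985*1/67704 = -24985/67704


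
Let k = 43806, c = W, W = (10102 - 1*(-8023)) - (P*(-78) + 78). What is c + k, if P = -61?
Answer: 57095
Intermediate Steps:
W = 13289 (W = (10102 - 1*(-8023)) - (-61*(-78) + 78) = (10102 + 8023) - (4758 + 78) = 18125 - 1*4836 = 18125 - 4836 = 13289)
c = 13289
c + k = 13289 + 43806 = 57095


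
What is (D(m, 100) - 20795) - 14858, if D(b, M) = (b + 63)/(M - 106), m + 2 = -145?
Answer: -35639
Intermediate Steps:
m = -147 (m = -2 - 145 = -147)
D(b, M) = (63 + b)/(-106 + M)
(D(m, 100) - 20795) - 14858 = ((63 - 147)/(-106 + 100) - 20795) - 14858 = (-84/(-6) - 20795) - 14858 = (-⅙*(-84) - 20795) - 14858 = (14 - 20795) - 14858 = -20781 - 14858 = -35639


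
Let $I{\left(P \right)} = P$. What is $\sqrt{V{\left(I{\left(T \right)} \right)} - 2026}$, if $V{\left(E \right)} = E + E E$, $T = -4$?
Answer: $i \sqrt{2014} \approx 44.878 i$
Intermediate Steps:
$V{\left(E \right)} = E + E^{2}$
$\sqrt{V{\left(I{\left(T \right)} \right)} - 2026} = \sqrt{- 4 \left(1 - 4\right) - 2026} = \sqrt{\left(-4\right) \left(-3\right) - 2026} = \sqrt{12 - 2026} = \sqrt{-2014} = i \sqrt{2014}$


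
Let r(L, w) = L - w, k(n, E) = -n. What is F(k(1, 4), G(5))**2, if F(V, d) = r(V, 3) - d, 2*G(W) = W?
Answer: 169/4 ≈ 42.250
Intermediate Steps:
G(W) = W/2
F(V, d) = -3 + V - d (F(V, d) = (V - 1*3) - d = (V - 3) - d = (-3 + V) - d = -3 + V - d)
F(k(1, 4), G(5))**2 = (-3 - 1*1 - 5/2)**2 = (-3 - 1 - 1*5/2)**2 = (-3 - 1 - 5/2)**2 = (-13/2)**2 = 169/4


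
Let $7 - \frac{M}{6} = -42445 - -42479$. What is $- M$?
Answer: $162$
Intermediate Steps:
$M = -162$ ($M = 42 - 6 \left(-42445 - -42479\right) = 42 - 6 \left(-42445 + 42479\right) = 42 - 204 = -162$)
$- M = \left(-1\right) \left(-162\right) = 162$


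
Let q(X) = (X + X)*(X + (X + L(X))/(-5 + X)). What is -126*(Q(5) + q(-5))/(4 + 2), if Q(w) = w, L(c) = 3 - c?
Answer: -1218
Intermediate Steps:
q(X) = 2*X*(X + 3/(-5 + X)) (q(X) = (X + X)*(X + (X + (3 - X))/(-5 + X)) = (2*X)*(X + 3/(-5 + X)) = 2*X*(X + 3/(-5 + X)))
-126*(Q(5) + q(-5))/(4 + 2) = -126*(5 + 2*(-5)*(3 + (-5)² - 5*(-5))/(-5 - 5))/(4 + 2) = -126*(5 + 2*(-5)*(3 + 25 + 25)/(-10))/6 = -126*(5 + 2*(-5)*(-⅒)*53)/6 = -126*(5 + 53)/6 = -7308/6 = -126*29/3 = -1218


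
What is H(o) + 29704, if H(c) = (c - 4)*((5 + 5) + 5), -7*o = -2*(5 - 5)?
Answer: 29644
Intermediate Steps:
o = 0 (o = -(-2)*(5 - 5)/7 = -(-2)*0/7 = -⅐*0 = 0)
H(c) = -60 + 15*c (H(c) = (-4 + c)*(10 + 5) = (-4 + c)*15 = -60 + 15*c)
H(o) + 29704 = (-60 + 15*0) + 29704 = (-60 + 0) + 29704 = -60 + 29704 = 29644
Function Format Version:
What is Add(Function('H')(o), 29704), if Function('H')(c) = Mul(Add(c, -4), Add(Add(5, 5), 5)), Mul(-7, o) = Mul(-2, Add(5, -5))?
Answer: 29644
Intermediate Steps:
o = 0 (o = Mul(Rational(-1, 7), Mul(-2, Add(5, -5))) = Mul(Rational(-1, 7), Mul(-2, 0)) = Mul(Rational(-1, 7), 0) = 0)
Function('H')(c) = Add(-60, Mul(15, c)) (Function('H')(c) = Mul(Add(-4, c), Add(10, 5)) = Mul(Add(-4, c), 15) = Add(-60, Mul(15, c)))
Add(Function('H')(o), 29704) = Add(Add(-60, Mul(15, 0)), 29704) = Add(Add(-60, 0), 29704) = Add(-60, 29704) = 29644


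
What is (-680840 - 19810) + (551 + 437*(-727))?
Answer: -1017798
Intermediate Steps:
(-680840 - 19810) + (551 + 437*(-727)) = -700650 + (551 - 317699) = -700650 - 317148 = -1017798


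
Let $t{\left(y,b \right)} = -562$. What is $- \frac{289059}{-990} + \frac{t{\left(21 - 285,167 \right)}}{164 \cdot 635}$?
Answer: $\frac{250850399}{859155} \approx 291.97$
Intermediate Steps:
$- \frac{289059}{-990} + \frac{t{\left(21 - 285,167 \right)}}{164 \cdot 635} = - \frac{289059}{-990} - \frac{562}{164 \cdot 635} = \left(-289059\right) \left(- \frac{1}{990}\right) - \frac{562}{104140} = \frac{96353}{330} - \frac{281}{52070} = \frac{250850399}{859155}$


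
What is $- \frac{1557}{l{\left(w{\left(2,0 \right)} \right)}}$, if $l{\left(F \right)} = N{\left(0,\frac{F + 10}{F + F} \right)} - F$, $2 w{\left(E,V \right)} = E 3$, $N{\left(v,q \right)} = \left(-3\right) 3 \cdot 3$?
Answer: $\frac{519}{10} \approx 51.9$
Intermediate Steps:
$N{\left(v,q \right)} = -27$ ($N{\left(v,q \right)} = \left(-9\right) 3 = -27$)
$w{\left(E,V \right)} = \frac{3 E}{2}$ ($w{\left(E,V \right)} = \frac{E 3}{2} = \frac{3 E}{2}$)
$l{\left(F \right)} = -27 - F$
$- \frac{1557}{l{\left(w{\left(2,0 \right)} \right)}} = - \frac{1557}{-27 - \frac{3}{2} \cdot 2} = - \frac{1557}{-27 - 3} = - \frac{1557}{-30} = \left(-1557\right) \left(- \frac{1}{30}\right) = \frac{519}{10}$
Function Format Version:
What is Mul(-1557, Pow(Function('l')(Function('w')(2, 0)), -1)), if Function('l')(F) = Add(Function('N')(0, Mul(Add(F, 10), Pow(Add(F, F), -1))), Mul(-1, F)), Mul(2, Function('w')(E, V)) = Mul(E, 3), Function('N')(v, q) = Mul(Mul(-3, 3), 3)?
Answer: Rational(519, 10) ≈ 51.900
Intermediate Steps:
Function('N')(v, q) = -27 (Function('N')(v, q) = Mul(-9, 3) = -27)
Function('w')(E, V) = Mul(Rational(3, 2), E) (Function('w')(E, V) = Mul(Rational(1, 2), Mul(E, 3)) = Mul(Rational(1, 2), Mul(3, E)) = Mul(Rational(3, 2), E))
Function('l')(F) = Add(-27, Mul(-1, F))
Mul(-1557, Pow(Function('l')(Function('w')(2, 0)), -1)) = Mul(-1557, Pow(Add(-27, Mul(-1, Mul(Rational(3, 2), 2))), -1)) = Mul(-1557, Pow(Add(-27, Mul(-1, 3)), -1)) = Mul(-1557, Pow(Add(-27, -3), -1)) = Mul(-1557, Pow(-30, -1)) = Mul(-1557, Rational(-1, 30)) = Rational(519, 10)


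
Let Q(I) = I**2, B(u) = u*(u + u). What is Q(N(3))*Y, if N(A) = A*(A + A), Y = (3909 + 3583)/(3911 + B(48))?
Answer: 2427408/8519 ≈ 284.94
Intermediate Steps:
B(u) = 2*u**2 (B(u) = u*(2*u) = 2*u**2)
Y = 7492/8519 (Y = (3909 + 3583)/(3911 + 2*48**2) = 7492/(3911 + 2*2304) = 7492/(3911 + 4608) = 7492/8519 ≈ 0.87945)
N(A) = 2*A**2 (N(A) = A*(2*A) = 2*A**2)
Q(N(3))*Y = (2*3**2)**2*(7492/8519) = (2*9)**2*(7492/8519) = 18**2*(7492/8519) = 324*(7492/8519) = 2427408/8519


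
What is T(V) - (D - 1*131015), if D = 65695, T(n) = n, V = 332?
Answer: 65652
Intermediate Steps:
T(V) - (D - 1*131015) = 332 - (65695 - 1*131015) = 332 - (65695 - 131015) = 332 - 1*(-65320) = 332 + 65320 = 65652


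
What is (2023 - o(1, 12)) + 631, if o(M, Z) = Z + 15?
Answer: 2627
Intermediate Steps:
o(M, Z) = 15 + Z
(2023 - o(1, 12)) + 631 = (2023 - (15 + 12)) + 631 = (2023 - 1*27) + 631 = (2023 - 27) + 631 = 1996 + 631 = 2627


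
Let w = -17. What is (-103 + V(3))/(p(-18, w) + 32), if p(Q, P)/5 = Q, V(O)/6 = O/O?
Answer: 97/58 ≈ 1.6724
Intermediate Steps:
V(O) = 6 (V(O) = 6*(O/O) = 6*1 = 6)
p(Q, P) = 5*Q
(-103 + V(3))/(p(-18, w) + 32) = (-103 + 6)/(5*(-18) + 32) = -97/(-90 + 32) = -97/(-58) = -97*(-1/58) = 97/58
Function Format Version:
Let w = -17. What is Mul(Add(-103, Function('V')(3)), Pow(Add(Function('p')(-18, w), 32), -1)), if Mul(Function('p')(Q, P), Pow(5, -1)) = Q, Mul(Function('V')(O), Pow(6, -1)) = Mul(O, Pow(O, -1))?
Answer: Rational(97, 58) ≈ 1.6724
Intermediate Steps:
Function('V')(O) = 6 (Function('V')(O) = Mul(6, Mul(O, Pow(O, -1))) = Mul(6, 1) = 6)
Function('p')(Q, P) = Mul(5, Q)
Mul(Add(-103, Function('V')(3)), Pow(Add(Function('p')(-18, w), 32), -1)) = Mul(Add(-103, 6), Pow(Add(Mul(5, -18), 32), -1)) = Mul(-97, Pow(Add(-90, 32), -1)) = Mul(-97, Pow(-58, -1)) = Mul(-97, Rational(-1, 58)) = Rational(97, 58)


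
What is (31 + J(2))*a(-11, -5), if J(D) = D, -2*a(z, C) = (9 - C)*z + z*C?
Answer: 3267/2 ≈ 1633.5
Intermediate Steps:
a(z, C) = -C*z/2 - z*(9 - C)/2 (a(z, C) = -((9 - C)*z + z*C)/2 = -(z*(9 - C) + C*z)/2 = -(C*z + z*(9 - C))/2 = -C*z/2 - z*(9 - C)/2)
(31 + J(2))*a(-11, -5) = (31 + 2)*(-9/2*(-11)) = 33*(99/2) = 3267/2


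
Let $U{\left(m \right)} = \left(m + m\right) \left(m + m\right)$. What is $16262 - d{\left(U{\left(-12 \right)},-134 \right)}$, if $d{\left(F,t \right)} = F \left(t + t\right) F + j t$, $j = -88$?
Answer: $88920438$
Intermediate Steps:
$U{\left(m \right)} = 4 m^{2}$ ($U{\left(m \right)} = 2 m 2 m = 4 m^{2}$)
$d{\left(F,t \right)} = - 88 t + 2 t F^{2}$ ($d{\left(F,t \right)} = F \left(t + t\right) F - 88 t = F 2 t F - 88 t = 2 F t F - 88 t = 2 t F^{2} - 88 t = - 88 t + 2 t F^{2}$)
$16262 - d{\left(U{\left(-12 \right)},-134 \right)} = 16262 - 2 \left(-134\right) \left(-44 + \left(4 \left(-12\right)^{2}\right)^{2}\right) = 16262 - 2 \left(-134\right) \left(-44 + \left(4 \cdot 144\right)^{2}\right) = 16262 - 2 \left(-134\right) \left(-44 + 576^{2}\right) = 16262 - 2 \left(-134\right) \left(-44 + 331776\right) = 16262 - 2 \left(-134\right) 331732 = 16262 - -88904176 = 16262 + 88904176 = 88920438$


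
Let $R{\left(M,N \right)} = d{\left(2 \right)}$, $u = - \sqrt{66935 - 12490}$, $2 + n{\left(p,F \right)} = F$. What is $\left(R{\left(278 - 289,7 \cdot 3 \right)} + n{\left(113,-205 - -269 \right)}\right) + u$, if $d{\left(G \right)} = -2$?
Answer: $60 - \sqrt{54445} \approx -173.33$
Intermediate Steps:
$n{\left(p,F \right)} = -2 + F$
$u = - \sqrt{54445} \approx -233.33$
$R{\left(M,N \right)} = -2$
$\left(R{\left(278 - 289,7 \cdot 3 \right)} + n{\left(113,-205 - -269 \right)}\right) + u = \left(-2 - -62\right) - \sqrt{54445} = \left(-2 + \left(-2 + \left(-205 + 269\right)\right)\right) - \sqrt{54445} = \left(-2 + \left(-2 + 64\right)\right) - \sqrt{54445} = \left(-2 + 62\right) - \sqrt{54445} = 60 - \sqrt{54445}$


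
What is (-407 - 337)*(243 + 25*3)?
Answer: -236592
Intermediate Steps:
(-407 - 337)*(243 + 25*3) = -744*(243 + 75) = -744*318 = -236592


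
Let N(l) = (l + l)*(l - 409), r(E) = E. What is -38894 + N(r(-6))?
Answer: -33914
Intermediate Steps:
N(l) = 2*l*(-409 + l) (N(l) = (2*l)*(-409 + l) = 2*l*(-409 + l))
-38894 + N(r(-6)) = -38894 + 2*(-6)*(-409 - 6) = -38894 + 2*(-6)*(-415) = -38894 + 4980 = -33914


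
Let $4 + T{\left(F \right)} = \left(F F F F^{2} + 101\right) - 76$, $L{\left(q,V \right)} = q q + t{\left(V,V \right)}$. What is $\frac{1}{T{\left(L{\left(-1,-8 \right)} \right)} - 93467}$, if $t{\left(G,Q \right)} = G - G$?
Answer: $- \frac{1}{93445} \approx -1.0701 \cdot 10^{-5}$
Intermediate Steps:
$t{\left(G,Q \right)} = 0$
$L{\left(q,V \right)} = q^{2}$ ($L{\left(q,V \right)} = q q + 0 = q^{2} + 0 = q^{2}$)
$T{\left(F \right)} = 21 + F^{5}$ ($T{\left(F \right)} = -4 + \left(\left(F F F F^{2} + 101\right) - 76\right) = -4 + \left(\left(F^{2} F^{3} + 101\right) - 76\right) = -4 + \left(\left(F^{5} + 101\right) - 76\right) = -4 + \left(\left(101 + F^{5}\right) - 76\right) = -4 + \left(25 + F^{5}\right) = 21 + F^{5}$)
$\frac{1}{T{\left(L{\left(-1,-8 \right)} \right)} - 93467} = \frac{1}{\left(21 + \left(\left(-1\right)^{2}\right)^{5}\right) - 93467} = \frac{1}{\left(21 + 1^{5}\right) - 93467} = \frac{1}{\left(21 + 1\right) - 93467} = \frac{1}{22 - 93467} = \frac{1}{-93445} = - \frac{1}{93445}$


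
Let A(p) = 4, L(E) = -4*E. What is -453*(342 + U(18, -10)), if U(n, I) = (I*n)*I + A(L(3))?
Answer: -972138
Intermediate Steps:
U(n, I) = 4 + n*I**2 (U(n, I) = (I*n)*I + 4 = n*I**2 + 4 = 4 + n*I**2)
-453*(342 + U(18, -10)) = -453*(342 + (4 + 18*(-10)**2)) = -453*(342 + (4 + 18*100)) = -453*(342 + (4 + 1800)) = -453*(342 + 1804) = -453*2146 = -972138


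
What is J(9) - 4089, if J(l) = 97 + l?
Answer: -3983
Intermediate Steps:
J(9) - 4089 = (97 + 9) - 4089 = 106 - 4089 = -3983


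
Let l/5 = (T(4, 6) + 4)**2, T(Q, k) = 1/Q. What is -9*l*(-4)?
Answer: 13005/4 ≈ 3251.3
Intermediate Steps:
l = 1445/16 (l = 5*(1/4 + 4)**2 = 5*(17/4)**2 = 5*(289/16) = 1445/16 ≈ 90.313)
-9*l*(-4) = -9*1445/16*(-4) = -13005/16*(-4) = 13005/4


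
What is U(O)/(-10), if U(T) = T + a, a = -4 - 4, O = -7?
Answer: 3/2 ≈ 1.5000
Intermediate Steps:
a = -8
U(T) = -8 + T (U(T) = T - 8 = -8 + T)
U(O)/(-10) = (-8 - 7)/(-10) = -15*(-⅒) = 3/2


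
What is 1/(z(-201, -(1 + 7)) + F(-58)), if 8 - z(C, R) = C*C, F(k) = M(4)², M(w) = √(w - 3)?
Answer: -1/40392 ≈ -2.4757e-5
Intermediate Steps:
M(w) = √(-3 + w)
F(k) = 1 (F(k) = (√(-3 + 4))² = (√1)² = 1² = 1)
z(C, R) = 8 - C² (z(C, R) = 8 - C*C = 8 - C²)
1/(z(-201, -(1 + 7)) + F(-58)) = 1/((8 - 1*(-201)²) + 1) = 1/((8 - 1*40401) + 1) = 1/((8 - 40401) + 1) = 1/(-40393 + 1) = 1/(-40392) = -1/40392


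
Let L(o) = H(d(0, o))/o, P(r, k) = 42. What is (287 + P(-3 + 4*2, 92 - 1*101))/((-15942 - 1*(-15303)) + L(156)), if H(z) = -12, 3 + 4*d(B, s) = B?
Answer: -4277/8308 ≈ -0.51480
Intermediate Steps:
d(B, s) = -3/4 + B/4
L(o) = -12/o
(287 + P(-3 + 4*2, 92 - 1*101))/((-15942 - 1*(-15303)) + L(156)) = (287 + 42)/((-15942 - 1*(-15303)) - 12/156) = 329/((-15942 + 15303) - 12*1/156) = 329/(-639 - 1/13) = 329/(-8308/13) = 329*(-13/8308) = -4277/8308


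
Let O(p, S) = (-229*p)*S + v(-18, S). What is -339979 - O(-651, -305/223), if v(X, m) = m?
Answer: -30345917/223 ≈ -1.3608e+5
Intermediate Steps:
O(p, S) = S - 229*S*p (O(p, S) = (-229*p)*S + S = -229*S*p + S = S - 229*S*p)
-339979 - O(-651, -305/223) = -339979 - (-305/223)*(1 - 229*(-651)) = -339979 - (-305*1/223)*(1 + 149079) = -339979 - (-305)*149080/223 = -339979 - 1*(-45469400/223) = -339979 + 45469400/223 = -30345917/223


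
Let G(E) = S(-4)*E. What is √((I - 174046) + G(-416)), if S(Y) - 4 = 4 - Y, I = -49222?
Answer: 2*I*√57065 ≈ 477.77*I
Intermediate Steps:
S(Y) = 8 - Y (S(Y) = 4 + (4 - Y) = 8 - Y)
G(E) = 12*E (G(E) = (8 - 1*(-4))*E = (8 + 4)*E = 12*E)
√((I - 174046) + G(-416)) = √((-49222 - 174046) + 12*(-416)) = √(-223268 - 4992) = √(-228260) = 2*I*√57065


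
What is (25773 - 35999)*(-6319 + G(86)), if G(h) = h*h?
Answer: -11013402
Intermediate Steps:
G(h) = h²
(25773 - 35999)*(-6319 + G(86)) = (25773 - 35999)*(-6319 + 86²) = -10226*(-6319 + 7396) = -10226*1077 = -11013402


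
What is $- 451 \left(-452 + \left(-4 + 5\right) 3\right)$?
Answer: $202499$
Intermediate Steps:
$- 451 \left(-452 + \left(-4 + 5\right) 3\right) = - 451 \left(-452 + 1 \cdot 3\right) = - 451 \left(-452 + 3\right) = \left(-451\right) \left(-449\right) = 202499$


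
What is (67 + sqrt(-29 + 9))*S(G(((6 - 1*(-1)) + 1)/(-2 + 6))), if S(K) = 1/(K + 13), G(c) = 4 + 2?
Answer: 67/19 + 2*I*sqrt(5)/19 ≈ 3.5263 + 0.23538*I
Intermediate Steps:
G(c) = 6
S(K) = 1/(13 + K)
(67 + sqrt(-29 + 9))*S(G(((6 - 1*(-1)) + 1)/(-2 + 6))) = (67 + sqrt(-29 + 9))/(13 + 6) = (67 + sqrt(-20))/19 = (67 + 2*I*sqrt(5))*(1/19) = 67/19 + 2*I*sqrt(5)/19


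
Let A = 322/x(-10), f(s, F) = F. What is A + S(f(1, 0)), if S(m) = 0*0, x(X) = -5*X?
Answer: 161/25 ≈ 6.4400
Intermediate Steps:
A = 161/25 (A = 322/((-5*(-10))) = 322/50 = 322*(1/50) = 161/25 ≈ 6.4400)
S(m) = 0
A + S(f(1, 0)) = 161/25 + 0 = 161/25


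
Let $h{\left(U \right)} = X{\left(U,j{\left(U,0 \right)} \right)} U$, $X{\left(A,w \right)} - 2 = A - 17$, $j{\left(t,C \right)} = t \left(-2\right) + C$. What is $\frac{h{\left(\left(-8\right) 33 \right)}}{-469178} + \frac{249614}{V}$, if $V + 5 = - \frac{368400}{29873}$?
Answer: $- \frac{1749283326901378}{121461973585} \approx -14402.0$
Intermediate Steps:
$V = - \frac{517765}{29873}$ ($V = -5 - \frac{368400}{29873} = - \frac{517765}{29873} \approx -17.332$)
$j{\left(t,C \right)} = C - 2 t$ ($j{\left(t,C \right)} = - 2 t + C = C - 2 t$)
$X{\left(A,w \right)} = -15 + A$ ($X{\left(A,w \right)} = 2 + \left(A - 17\right) = 2 + \left(-17 + A\right) = -15 + A$)
$h{\left(U \right)} = U \left(-15 + U\right)$ ($h{\left(U \right)} = \left(-15 + U\right) U = U \left(-15 + U\right)$)
$\frac{h{\left(\left(-8\right) 33 \right)}}{-469178} + \frac{249614}{V} = \frac{\left(-8\right) 33 \left(-15 - 264\right)}{-469178} + \frac{249614}{- \frac{517765}{29873}} = - 264 \left(-15 - 264\right) \left(- \frac{1}{469178}\right) + 249614 \left(- \frac{29873}{517765}\right) = \left(-264\right) \left(-279\right) \left(- \frac{1}{469178}\right) - \frac{7456719022}{517765} = 73656 \left(- \frac{1}{469178}\right) - \frac{7456719022}{517765} = - \frac{36828}{234589} - \frac{7456719022}{517765} = - \frac{1749283326901378}{121461973585}$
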